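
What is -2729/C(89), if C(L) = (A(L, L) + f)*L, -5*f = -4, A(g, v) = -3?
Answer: 13645/979 ≈ 13.938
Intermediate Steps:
f = 4/5 (f = -1/5*(-4) = 4/5 ≈ 0.80000)
C(L) = -11*L/5 (C(L) = (-3 + 4/5)*L = -11*L/5)
-2729/C(89) = -2729/((-11/5*89)) = -2729/(-979/5) = -2729*(-5/979) = 13645/979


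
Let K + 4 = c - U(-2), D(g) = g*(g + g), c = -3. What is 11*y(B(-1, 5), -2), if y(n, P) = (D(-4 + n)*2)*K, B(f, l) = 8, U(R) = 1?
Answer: -5632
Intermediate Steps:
D(g) = 2*g**2 (D(g) = g*(2*g) = 2*g**2)
K = -8 (K = -4 + (-3 - 1*1) = -4 + (-3 - 1) = -4 - 4 = -8)
y(n, P) = -32*(-4 + n)**2 (y(n, P) = ((2*(-4 + n)**2)*2)*(-8) = (4*(-4 + n)**2)*(-8) = -32*(-4 + n)**2)
11*y(B(-1, 5), -2) = 11*(-32*(-4 + 8)**2) = 11*(-32*4**2) = 11*(-32*16) = 11*(-512) = -5632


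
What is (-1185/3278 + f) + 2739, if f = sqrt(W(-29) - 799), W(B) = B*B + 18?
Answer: 8977257/3278 + 2*sqrt(15) ≈ 2746.4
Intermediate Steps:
W(B) = 18 + B**2 (W(B) = B**2 + 18 = 18 + B**2)
f = 2*sqrt(15) (f = sqrt((18 + (-29)**2) - 799) = sqrt((18 + 841) - 799) = sqrt(859 - 799) = sqrt(60) = 2*sqrt(15) ≈ 7.7460)
(-1185/3278 + f) + 2739 = (-1185/3278 + 2*sqrt(15)) + 2739 = 8977257/3278 + 2*sqrt(15)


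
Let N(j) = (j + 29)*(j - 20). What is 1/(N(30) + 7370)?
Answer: 1/7960 ≈ 0.00012563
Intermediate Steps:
N(j) = (-20 + j)*(29 + j) (N(j) = (29 + j)*(-20 + j) = (-20 + j)*(29 + j))
1/(N(30) + 7370) = 1/((-580 + 30² + 9*30) + 7370) = 1/((-580 + 900 + 270) + 7370) = 1/(590 + 7370) = 1/7960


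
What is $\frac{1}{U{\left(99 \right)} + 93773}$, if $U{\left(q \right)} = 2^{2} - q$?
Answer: $\frac{1}{93678} \approx 1.0675 \cdot 10^{-5}$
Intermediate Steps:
$U{\left(q \right)} = 4 - q$
$\frac{1}{U{\left(99 \right)} + 93773} = \frac{1}{\left(4 - 99\right) + 93773} = \frac{1}{-95 + 93773} = \frac{1}{93678}$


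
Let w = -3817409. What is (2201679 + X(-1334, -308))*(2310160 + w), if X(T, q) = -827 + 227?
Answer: -3317574121671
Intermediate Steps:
X(T, q) = -600
(2201679 + X(-1334, -308))*(2310160 + w) = (2201679 - 600)*(2310160 - 3817409) = 2201079*(-1507249) = -3317574121671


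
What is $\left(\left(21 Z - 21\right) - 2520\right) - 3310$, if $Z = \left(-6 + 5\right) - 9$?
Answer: $-6061$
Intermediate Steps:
$Z = -10$ ($Z = -1 - 9 = -10$)
$\left(\left(21 Z - 21\right) - 2520\right) - 3310 = \left(\left(21 \left(-10\right) - 21\right) - 2520\right) - 3310 = \left(\left(-210 - 21\right) - 2520\right) - 3310 = \left(-231 - 2520\right) - 3310 = -2751 - 3310 = -6061$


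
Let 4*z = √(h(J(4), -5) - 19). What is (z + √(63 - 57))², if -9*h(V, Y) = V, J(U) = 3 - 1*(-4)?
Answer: 343/72 + I*√267/3 ≈ 4.7639 + 5.4467*I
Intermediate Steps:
J(U) = 7 (J(U) = 3 + 4 = 7)
h(V, Y) = -V/9
z = I*√178/12 (z = √(-⅑*7 - 19)/4 = √(-7/9 - 19)/4 = √(-178/9)/4 = (I*√178/3)/4 = I*√178/12 ≈ 1.1118*I)
(z + √(63 - 57))² = (I*√178/12 + √(63 - 57))² = (I*√178/12 + √6)² = (√6 + I*√178/12)²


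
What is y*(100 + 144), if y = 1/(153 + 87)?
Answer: 61/60 ≈ 1.0167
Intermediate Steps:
y = 1/240 ≈ 0.0041667
y*(100 + 144) = (100 + 144)/240 = (1/240)*244 = 61/60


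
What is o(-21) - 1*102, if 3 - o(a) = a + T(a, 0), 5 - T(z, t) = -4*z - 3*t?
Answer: 1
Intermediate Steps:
T(z, t) = 5 + 3*t + 4*z (T(z, t) = 5 - (-4*z - 3*t) = 5 + (3*t + 4*z) = 5 + 3*t + 4*z)
o(a) = -2 - 5*a (o(a) = 3 - (a + (5 + 3*0 + 4*a)) = 3 - (a + (5 + 0 + 4*a)) = 3 - (a + (5 + 4*a)) = 3 - (5 + 5*a) = 3 + (-5 - 5*a) = -2 - 5*a)
o(-21) - 1*102 = (-2 - 5*(-21)) - 1*102 = (-2 + 105) - 102 = 103 - 102 = 1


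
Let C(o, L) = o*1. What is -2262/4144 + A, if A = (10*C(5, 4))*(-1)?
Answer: -104731/2072 ≈ -50.546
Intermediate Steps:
C(o, L) = o
A = -50 (A = (10*5)*(-1) = 50*(-1) = -50)
-2262/4144 + A = -2262/4144 - 50 = -2262*1/4144 - 50 = -1131/2072 - 50 = -104731/2072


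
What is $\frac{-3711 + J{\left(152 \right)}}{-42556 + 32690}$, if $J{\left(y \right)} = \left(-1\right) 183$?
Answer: $\frac{1947}{4933} \approx 0.39469$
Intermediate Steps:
$J{\left(y \right)} = -183$
$\frac{-3711 + J{\left(152 \right)}}{-42556 + 32690} = \frac{-3711 - 183}{-42556 + 32690} = - \frac{3894}{-9866} = \left(-3894\right) \left(- \frac{1}{9866}\right) = \frac{1947}{4933}$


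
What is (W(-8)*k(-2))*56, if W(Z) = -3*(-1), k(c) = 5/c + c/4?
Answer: -504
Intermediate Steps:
k(c) = 5/c + c/4 (k(c) = 5/c + c*(¼) = 5/c + c/4)
W(Z) = 3
(W(-8)*k(-2))*56 = (3*(5/(-2) + (¼)*(-2)))*56 = (3*(5*(-½) - ½))*56 = (3*(-5/2 - ½))*56 = (3*(-3))*56 = -9*56 = -504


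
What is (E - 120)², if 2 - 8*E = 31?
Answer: 978121/64 ≈ 15283.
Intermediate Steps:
E = -29/8 (E = ¼ - ⅛*31 = ¼ - 31/8 = -29/8 ≈ -3.6250)
(E - 120)² = (-29/8 - 120)² = (-989/8)² = 978121/64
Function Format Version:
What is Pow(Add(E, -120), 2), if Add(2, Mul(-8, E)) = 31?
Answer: Rational(978121, 64) ≈ 15283.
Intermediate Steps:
E = Rational(-29, 8) (E = Add(Rational(1, 4), Mul(Rational(-1, 8), 31)) = Add(Rational(1, 4), Rational(-31, 8)) = Rational(-29, 8) ≈ -3.6250)
Pow(Add(E, -120), 2) = Pow(Add(Rational(-29, 8), -120), 2) = Pow(Rational(-989, 8), 2) = Rational(978121, 64)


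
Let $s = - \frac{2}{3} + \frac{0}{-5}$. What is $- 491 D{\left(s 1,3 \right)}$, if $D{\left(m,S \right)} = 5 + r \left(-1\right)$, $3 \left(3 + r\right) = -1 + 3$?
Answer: $- \frac{10802}{3} \approx -3600.7$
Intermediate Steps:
$s = - \frac{2}{3}$ ($s = \left(-2\right) \frac{1}{3} + 0 \left(- \frac{1}{5}\right) = - \frac{2}{3} + 0 = - \frac{2}{3} \approx -0.66667$)
$r = - \frac{7}{3}$ ($r = -3 + \frac{-1 + 3}{3} = -3 + \frac{1}{3} \cdot 2 = -3 + \frac{2}{3} = - \frac{7}{3} \approx -2.3333$)
$D{\left(m,S \right)} = \frac{22}{3}$ ($D{\left(m,S \right)} = 5 - - \frac{7}{3} = 5 + \frac{7}{3} = \frac{22}{3}$)
$- 491 D{\left(s 1,3 \right)} = \left(-491\right) \frac{22}{3} = - \frac{10802}{3}$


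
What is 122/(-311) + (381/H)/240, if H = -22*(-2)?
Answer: -389943/1094720 ≈ -0.35620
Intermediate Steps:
H = 44
122/(-311) + (381/H)/240 = 122/(-311) + (381/44)/240 = 122*(-1/311) + (381*(1/44))*(1/240) = -122/311 + (381/44)*(1/240) = -122/311 + 127/3520 = -389943/1094720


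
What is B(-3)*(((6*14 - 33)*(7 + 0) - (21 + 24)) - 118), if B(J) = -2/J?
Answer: 388/3 ≈ 129.33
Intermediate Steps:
B(-3)*(((6*14 - 33)*(7 + 0) - (21 + 24)) - 118) = (-2/(-3))*(((6*14 - 33)*(7 + 0) - (21 + 24)) - 118) = (-2*(-⅓))*(((84 - 33)*7 - 1*45) - 118) = 2*((51*7 - 45) - 118)/3 = 2*((357 - 45) - 118)/3 = 2*(312 - 118)/3 = (⅔)*194 = 388/3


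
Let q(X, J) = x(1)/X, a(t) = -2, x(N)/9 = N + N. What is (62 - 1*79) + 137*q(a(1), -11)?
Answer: -1250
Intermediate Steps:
x(N) = 18*N (x(N) = 9*(N + N) = 9*(2*N) = 18*N)
q(X, J) = 18/X (q(X, J) = (18*1)/X = 18/X)
(62 - 1*79) + 137*q(a(1), -11) = (62 - 1*79) + 137*(18/(-2)) = (62 - 79) + 137*(18*(-½)) = -17 + 137*(-9) = -17 - 1233 = -1250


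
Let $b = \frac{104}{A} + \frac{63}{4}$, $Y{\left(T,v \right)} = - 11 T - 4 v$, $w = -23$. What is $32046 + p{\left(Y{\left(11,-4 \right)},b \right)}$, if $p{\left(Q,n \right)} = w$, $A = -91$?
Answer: $32023$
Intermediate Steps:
$b = \frac{409}{28}$ ($b = \frac{104}{-91} + \frac{63}{4} = 104 \left(- \frac{1}{91}\right) + 63 \cdot \frac{1}{4} = - \frac{8}{7} + \frac{63}{4} = \frac{409}{28} \approx 14.607$)
$p{\left(Q,n \right)} = -23$
$32046 + p{\left(Y{\left(11,-4 \right)},b \right)} = 32046 - 23 = 32023$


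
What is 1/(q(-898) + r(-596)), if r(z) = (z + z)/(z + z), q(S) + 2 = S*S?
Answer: 1/806403 ≈ 1.2401e-6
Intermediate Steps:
q(S) = -2 + S**2 (q(S) = -2 + S*S = -2 + S**2)
r(z) = 1 (r(z) = (2*z)/((2*z)) = (2*z)*(1/(2*z)) = 1)
1/(q(-898) + r(-596)) = 1/((-2 + (-898)**2) + 1) = 1/((-2 + 806404) + 1) = 1/(806402 + 1) = 1/806403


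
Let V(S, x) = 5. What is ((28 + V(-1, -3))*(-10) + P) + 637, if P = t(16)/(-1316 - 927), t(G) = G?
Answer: 688585/2243 ≈ 306.99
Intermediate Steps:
P = -16/2243 (P = 16/(-1316 - 927) = 16/(-2243) = 16*(-1/2243) = -16/2243 ≈ -0.0071333)
((28 + V(-1, -3))*(-10) + P) + 637 = ((28 + 5)*(-10) - 16/2243) + 637 = (33*(-10) - 16/2243) + 637 = (-330 - 16/2243) + 637 = -740206/2243 + 637 = 688585/2243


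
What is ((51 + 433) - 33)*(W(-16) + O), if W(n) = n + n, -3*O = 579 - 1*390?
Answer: -42845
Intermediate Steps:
O = -63 (O = -(579 - 1*390)/3 = -(579 - 390)/3 = -⅓*189 = -63)
W(n) = 2*n
((51 + 433) - 33)*(W(-16) + O) = ((51 + 433) - 33)*(2*(-16) - 63) = (484 - 33)*(-32 - 63) = 451*(-95) = -42845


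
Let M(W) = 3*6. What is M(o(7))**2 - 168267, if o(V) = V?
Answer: -167943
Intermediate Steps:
M(W) = 18
M(o(7))**2 - 168267 = 18**2 - 168267 = 324 - 168267 = -167943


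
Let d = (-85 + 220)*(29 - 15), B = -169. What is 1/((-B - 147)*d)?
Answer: 1/41580 ≈ 2.4050e-5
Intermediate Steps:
d = 1890 (d = 135*14 = 1890)
1/((-B - 147)*d) = 1/((-1*(-169) - 147)*1890) = 1/((169 - 147)*1890) = 1/(22*1890) = 1/41580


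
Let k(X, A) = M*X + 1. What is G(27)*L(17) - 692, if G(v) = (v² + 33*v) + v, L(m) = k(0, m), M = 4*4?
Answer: 955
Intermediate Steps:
M = 16
k(X, A) = 1 + 16*X (k(X, A) = 16*X + 1 = 1 + 16*X)
L(m) = 1 (L(m) = 1 + 16*0 = 1 + 0 = 1)
G(v) = v² + 34*v
G(27)*L(17) - 692 = (27*(34 + 27))*1 - 692 = (27*61)*1 - 692 = 1647*1 - 692 = 1647 - 692 = 955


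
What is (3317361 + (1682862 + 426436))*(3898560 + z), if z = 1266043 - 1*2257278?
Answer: 15777061377175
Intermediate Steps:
z = -991235 (z = 1266043 - 2257278 = -991235)
(3317361 + (1682862 + 426436))*(3898560 + z) = (3317361 + (1682862 + 426436))*(3898560 - 991235) = (3317361 + 2109298)*2907325 = 5426659*2907325 = 15777061377175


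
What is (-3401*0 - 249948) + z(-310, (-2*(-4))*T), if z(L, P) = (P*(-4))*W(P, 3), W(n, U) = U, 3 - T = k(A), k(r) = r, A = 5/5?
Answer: -250140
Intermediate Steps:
A = 1 (A = 5*(⅕) = 1)
T = 2 (T = 3 - 1*1 = 3 - 1 = 2)
z(L, P) = -12*P (z(L, P) = (P*(-4))*3 = -4*P*3 = -12*P)
(-3401*0 - 249948) + z(-310, (-2*(-4))*T) = (-3401*0 - 249948) - 12*(-2*(-4))*2 = (0 - 249948) - 96*2 = -249948 - 12*16 = -249948 - 192 = -250140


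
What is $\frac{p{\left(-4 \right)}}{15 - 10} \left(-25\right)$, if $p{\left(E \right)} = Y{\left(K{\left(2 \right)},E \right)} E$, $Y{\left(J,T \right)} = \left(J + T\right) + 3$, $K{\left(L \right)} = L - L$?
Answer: $-20$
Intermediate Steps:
$K{\left(L \right)} = 0$
$Y{\left(J,T \right)} = 3 + J + T$
$p{\left(E \right)} = E \left(3 + E\right)$ ($p{\left(E \right)} = \left(3 + 0 + E\right) E = \left(3 + E\right) E = E \left(3 + E\right)$)
$\frac{p{\left(-4 \right)}}{15 - 10} \left(-25\right) = \frac{\left(-4\right) \left(3 - 4\right)}{15 - 10} \left(-25\right) = \frac{\left(-4\right) \left(-1\right)}{5} \left(-25\right) = \frac{1}{5} \cdot 4 \left(-25\right) = \frac{4}{5} \left(-25\right) = -20$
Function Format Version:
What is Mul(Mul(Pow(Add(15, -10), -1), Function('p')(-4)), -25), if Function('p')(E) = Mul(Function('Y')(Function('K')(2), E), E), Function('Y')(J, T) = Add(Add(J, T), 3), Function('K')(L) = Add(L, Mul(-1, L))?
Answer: -20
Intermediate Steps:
Function('K')(L) = 0
Function('Y')(J, T) = Add(3, J, T)
Function('p')(E) = Mul(E, Add(3, E)) (Function('p')(E) = Mul(Add(3, 0, E), E) = Mul(Add(3, E), E) = Mul(E, Add(3, E)))
Mul(Mul(Pow(Add(15, -10), -1), Function('p')(-4)), -25) = Mul(Mul(Pow(Add(15, -10), -1), Mul(-4, Add(3, -4))), -25) = Mul(Mul(Pow(5, -1), Mul(-4, -1)), -25) = Mul(Mul(Rational(1, 5), 4), -25) = Mul(Rational(4, 5), -25) = -20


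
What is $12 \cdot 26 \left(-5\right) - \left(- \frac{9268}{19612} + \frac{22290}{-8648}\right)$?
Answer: $- \frac{33008229677}{21200572} \approx -1556.9$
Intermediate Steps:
$12 \cdot 26 \left(-5\right) - \left(- \frac{9268}{19612} + \frac{22290}{-8648}\right) = 312 \left(-5\right) - \left(\left(-9268\right) \frac{1}{19612} + 22290 \left(- \frac{1}{8648}\right)\right) = -1560 - \left(- \frac{2317}{4903} - \frac{11145}{4324}\right) = -1560 - - \frac{64662643}{21200572} = -1560 + \frac{64662643}{21200572} = - \frac{33008229677}{21200572}$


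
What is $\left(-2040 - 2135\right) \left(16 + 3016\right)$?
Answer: $-12658600$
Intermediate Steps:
$\left(-2040 - 2135\right) \left(16 + 3016\right) = \left(-4175\right) 3032 = -12658600$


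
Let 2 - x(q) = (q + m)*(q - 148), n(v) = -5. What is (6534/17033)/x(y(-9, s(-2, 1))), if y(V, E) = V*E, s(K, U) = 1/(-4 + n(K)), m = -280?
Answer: -6534/698540363 ≈ -9.3538e-6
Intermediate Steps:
s(K, U) = -1/9 (s(K, U) = 1/(-4 - 5) = 1/(-9) = -1/9)
y(V, E) = E*V
x(q) = 2 - (-280 + q)*(-148 + q) (x(q) = 2 - (q - 280)*(q - 148) = 2 - (-280 + q)*(-148 + q))
(6534/17033)/x(y(-9, s(-2, 1))) = (6534/17033)/(-41438 - (-1/9*(-9))**2 + 428*(-1/9*(-9))) = (6534*(1/17033))/(-41438 - 1*1**2 + 428*1) = 6534/(17033*(-41438 - 1*1 + 428)) = 6534/(17033*(-41438 - 1 + 428)) = (6534/17033)/(-41011) = (6534/17033)*(-1/41011) = -6534/698540363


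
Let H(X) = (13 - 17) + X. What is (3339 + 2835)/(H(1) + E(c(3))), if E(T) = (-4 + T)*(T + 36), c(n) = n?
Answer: -147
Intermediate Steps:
H(X) = -4 + X
E(T) = (-4 + T)*(36 + T)
(3339 + 2835)/(H(1) + E(c(3))) = (3339 + 2835)/((-4 + 1) + (-144 + 3**2 + 32*3)) = 6174/(-3 + (-144 + 9 + 96)) = 6174/(-3 - 39) = 6174/(-42) = 6174*(-1/42) = -147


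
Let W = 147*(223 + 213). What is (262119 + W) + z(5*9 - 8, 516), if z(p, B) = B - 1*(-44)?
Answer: 326771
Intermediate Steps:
z(p, B) = 44 + B (z(p, B) = B + 44 = 44 + B)
W = 64092 (W = 147*436 = 64092)
(262119 + W) + z(5*9 - 8, 516) = (262119 + 64092) + (44 + 516) = 326211 + 560 = 326771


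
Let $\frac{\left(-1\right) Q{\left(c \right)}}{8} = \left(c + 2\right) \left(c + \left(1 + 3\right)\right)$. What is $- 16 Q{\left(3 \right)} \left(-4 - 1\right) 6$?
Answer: $-134400$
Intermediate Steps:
$Q{\left(c \right)} = - 8 \left(2 + c\right) \left(4 + c\right)$ ($Q{\left(c \right)} = - 8 \left(c + 2\right) \left(c + \left(1 + 3\right)\right) = - 8 \left(2 + c\right) \left(c + 4\right) = - 8 \left(2 + c\right) \left(4 + c\right)$)
$- 16 Q{\left(3 \right)} \left(-4 - 1\right) 6 = - 16 \left(-64 - 144 - 8 \cdot 3^{2}\right) \left(-4 - 1\right) 6 = - 16 \left(-64 - 144 - 72\right) \left(\left(-5\right) 6\right) = - 16 \left(-64 - 144 - 72\right) \left(-30\right) = \left(-16\right) \left(-280\right) \left(-30\right) = 4480 \left(-30\right) = -134400$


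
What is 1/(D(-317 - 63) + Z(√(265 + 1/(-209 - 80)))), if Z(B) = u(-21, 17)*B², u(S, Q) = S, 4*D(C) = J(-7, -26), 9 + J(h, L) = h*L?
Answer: -1156/6383059 ≈ -0.00018110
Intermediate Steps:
J(h, L) = -9 + L*h (J(h, L) = -9 + h*L = -9 + L*h)
D(C) = 173/4 (D(C) = (-9 - 26*(-7))/4 = (-9 + 182)/4 = (¼)*173 = 173/4)
Z(B) = -21*B²
1/(D(-317 - 63) + Z(√(265 + 1/(-209 - 80)))) = 1/(173/4 - (5565 + 21/(-209 - 80))) = 1/(173/4 - 21*(√(265 + 1/(-289)))²) = 1/(173/4 - 21*(√(265 - 1/289))²) = 1/(173/4 - 21*(√(76584/289))²) = 1/(173/4 - 21*(2*√19146/17)²) = 1/(173/4 - 21*76584/289) = 1/(173/4 - 1608264/289) = 1/(-6383059/1156) = -1156/6383059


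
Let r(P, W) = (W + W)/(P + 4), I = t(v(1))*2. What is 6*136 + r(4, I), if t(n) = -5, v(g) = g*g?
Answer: 1627/2 ≈ 813.50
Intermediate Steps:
v(g) = g**2
I = -10 (I = -5*2 = -10)
r(P, W) = 2*W/(4 + P) (r(P, W) = (2*W)/(4 + P) = 2*W/(4 + P))
6*136 + r(4, I) = 6*136 + 2*(-10)/(4 + 4) = 816 + 2*(-10)/8 = 816 + 2*(-10)*(1/8) = 816 - 5/2 = 1627/2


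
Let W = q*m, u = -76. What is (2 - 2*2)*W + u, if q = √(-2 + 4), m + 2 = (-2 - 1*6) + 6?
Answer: -76 + 8*√2 ≈ -64.686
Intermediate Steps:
m = -4 (m = -2 + ((-2 - 1*6) + 6) = -2 + ((-2 - 6) + 6) = -2 + (-8 + 6) = -2 - 2 = -4)
q = √2 ≈ 1.4142
W = -4*√2 (W = √2*(-4) = -4*√2 ≈ -5.6569)
(2 - 2*2)*W + u = (2 - 2*2)*(-4*√2) - 76 = (2 - 4)*(-4*√2) - 76 = -(-8)*√2 - 76 = 8*√2 - 76 = -76 + 8*√2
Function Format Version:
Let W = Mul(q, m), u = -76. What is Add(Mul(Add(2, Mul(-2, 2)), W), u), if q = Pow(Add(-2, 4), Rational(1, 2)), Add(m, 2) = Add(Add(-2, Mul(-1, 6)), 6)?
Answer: Add(-76, Mul(8, Pow(2, Rational(1, 2)))) ≈ -64.686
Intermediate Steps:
m = -4 (m = Add(-2, Add(Add(-2, Mul(-1, 6)), 6)) = Add(-2, Add(Add(-2, -6), 6)) = Add(-2, Add(-8, 6)) = Add(-2, -2) = -4)
q = Pow(2, Rational(1, 2)) ≈ 1.4142
W = Mul(-4, Pow(2, Rational(1, 2))) (W = Mul(Pow(2, Rational(1, 2)), -4) = Mul(-4, Pow(2, Rational(1, 2))) ≈ -5.6569)
Add(Mul(Add(2, Mul(-2, 2)), W), u) = Add(Mul(Add(2, Mul(-2, 2)), Mul(-4, Pow(2, Rational(1, 2)))), -76) = Add(Mul(Add(2, -4), Mul(-4, Pow(2, Rational(1, 2)))), -76) = Add(Mul(-2, Mul(-4, Pow(2, Rational(1, 2)))), -76) = Add(Mul(8, Pow(2, Rational(1, 2))), -76) = Add(-76, Mul(8, Pow(2, Rational(1, 2))))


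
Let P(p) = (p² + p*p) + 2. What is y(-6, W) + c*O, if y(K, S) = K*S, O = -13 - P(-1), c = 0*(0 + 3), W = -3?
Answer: 18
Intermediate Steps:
P(p) = 2 + 2*p² (P(p) = (p² + p²) + 2 = 2*p² + 2 = 2 + 2*p²)
c = 0 (c = 0*3 = 0)
O = -17 (O = -13 - (2 + 2*(-1)²) = -13 - (2 + 2*1) = -13 - (2 + 2) = -13 - 1*4 = -13 - 4 = -17)
y(-6, W) + c*O = -6*(-3) + 0*(-17) = 18 + 0 = 18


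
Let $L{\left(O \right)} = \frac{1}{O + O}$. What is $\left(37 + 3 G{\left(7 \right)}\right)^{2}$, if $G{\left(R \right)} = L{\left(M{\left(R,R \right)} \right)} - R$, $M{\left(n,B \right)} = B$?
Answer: $\frac{51529}{196} \approx 262.9$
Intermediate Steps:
$L{\left(O \right)} = \frac{1}{2 O}$
$G{\left(R \right)} = \frac{1}{2 R} - R$
$\left(37 + 3 G{\left(7 \right)}\right)^{2} = \left(37 + 3 \left(\frac{1}{2 \cdot 7} - 7\right)\right)^{2} = \left(37 + 3 \left(\frac{1}{2} \cdot \frac{1}{7} - 7\right)\right)^{2} = \left(37 + 3 \left(\frac{1}{14} - 7\right)\right)^{2} = \left(37 + 3 \left(- \frac{97}{14}\right)\right)^{2} = \left(37 - \frac{291}{14}\right)^{2} = \left(\frac{227}{14}\right)^{2} = \frac{51529}{196}$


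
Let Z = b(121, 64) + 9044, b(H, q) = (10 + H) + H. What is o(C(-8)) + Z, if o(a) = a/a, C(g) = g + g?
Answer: 9297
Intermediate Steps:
b(H, q) = 10 + 2*H
C(g) = 2*g
Z = 9296 (Z = (10 + 2*121) + 9044 = (10 + 242) + 9044 = 252 + 9044 = 9296)
o(a) = 1
o(C(-8)) + Z = 1 + 9296 = 9297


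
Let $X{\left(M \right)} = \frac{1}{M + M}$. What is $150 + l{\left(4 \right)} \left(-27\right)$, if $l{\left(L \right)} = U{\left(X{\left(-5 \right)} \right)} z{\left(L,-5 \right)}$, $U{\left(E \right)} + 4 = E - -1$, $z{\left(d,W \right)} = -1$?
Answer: $\frac{663}{10} \approx 66.3$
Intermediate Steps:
$X{\left(M \right)} = \frac{1}{2 M}$
$U{\left(E \right)} = -3 + E$ ($U{\left(E \right)} = -4 + \left(E - -1\right) = -4 + \left(E + 1\right) = -4 + \left(1 + E\right) = -3 + E$)
$l{\left(L \right)} = \frac{31}{10}$ ($l{\left(L \right)} = \left(-3 + \frac{1}{2 \left(-5\right)}\right) \left(-1\right) = \left(-3 + \frac{1}{2} \left(- \frac{1}{5}\right)\right) \left(-1\right) = \left(-3 - \frac{1}{10}\right) \left(-1\right) = \left(- \frac{31}{10}\right) \left(-1\right) = \frac{31}{10}$)
$150 + l{\left(4 \right)} \left(-27\right) = 150 + \frac{31}{10} \left(-27\right) = 150 - \frac{837}{10} = \frac{663}{10}$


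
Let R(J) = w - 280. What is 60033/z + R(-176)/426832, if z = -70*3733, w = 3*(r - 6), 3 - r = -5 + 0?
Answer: -917700157/3983409640 ≈ -0.23038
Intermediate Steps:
r = 8 (r = 3 - (-5 + 0) = 3 - 1*(-5) = 3 + 5 = 8)
w = 6 (w = 3*(8 - 6) = 3*2 = 6)
z = -261310
R(J) = -274 (R(J) = 6 - 280 = -274)
60033/z + R(-176)/426832 = 60033/(-261310) - 274/426832 = 60033*(-1/261310) - 274*1/426832 = -60033/261310 - 137/213416 = -917700157/3983409640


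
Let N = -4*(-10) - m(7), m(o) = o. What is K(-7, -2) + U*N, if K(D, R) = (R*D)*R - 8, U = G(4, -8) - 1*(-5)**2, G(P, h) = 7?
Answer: -630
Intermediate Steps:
U = -18 (U = 7 - 1*(-5)**2 = 7 - 1*25 = 7 - 25 = -18)
K(D, R) = -8 + D*R**2 (K(D, R) = (D*R)*R - 8 = D*R**2 - 8 = -8 + D*R**2)
N = 33 (N = -4*(-10) - 1*7 = 40 - 7 = 33)
K(-7, -2) + U*N = (-8 - 7*(-2)**2) - 18*33 = (-8 - 7*4) - 594 = (-8 - 28) - 594 = -36 - 594 = -630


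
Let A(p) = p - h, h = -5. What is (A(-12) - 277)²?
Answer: 80656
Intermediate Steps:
A(p) = 5 + p (A(p) = p - 1*(-5) = p + 5 = 5 + p)
(A(-12) - 277)² = ((5 - 12) - 277)² = (-7 - 277)² = (-284)² = 80656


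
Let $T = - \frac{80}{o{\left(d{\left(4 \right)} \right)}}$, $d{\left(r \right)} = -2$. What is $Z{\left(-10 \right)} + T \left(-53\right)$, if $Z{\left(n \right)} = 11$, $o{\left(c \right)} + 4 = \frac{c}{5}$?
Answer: $- \frac{10479}{11} \approx -952.64$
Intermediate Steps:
$o{\left(c \right)} = -4 + \frac{c}{5}$
$T = \frac{200}{11}$ ($T = - \frac{80}{-4 + \frac{1}{5} \left(-2\right)} = - \frac{80}{-4 - \frac{2}{5}} = - \frac{80}{- \frac{22}{5}} = \left(-80\right) \left(- \frac{5}{22}\right) = \frac{200}{11} \approx 18.182$)
$Z{\left(-10 \right)} + T \left(-53\right) = 11 + \frac{200}{11} \left(-53\right) = 11 - \frac{10600}{11} = - \frac{10479}{11}$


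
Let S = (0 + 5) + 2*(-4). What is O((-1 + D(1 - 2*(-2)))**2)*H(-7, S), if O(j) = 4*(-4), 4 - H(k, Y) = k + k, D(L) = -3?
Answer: -288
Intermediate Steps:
S = -3 (S = 5 - 8 = -3)
H(k, Y) = 4 - 2*k (H(k, Y) = 4 - (k + k) = 4 - 2*k)
O(j) = -16
O((-1 + D(1 - 2*(-2)))**2)*H(-7, S) = -16*(4 - 2*(-7)) = -16*(4 + 14) = -16*18 = -288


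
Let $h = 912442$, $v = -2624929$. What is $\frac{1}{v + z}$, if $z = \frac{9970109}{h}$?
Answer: $- \frac{912442}{2395085496509} \approx -3.8096 \cdot 10^{-7}$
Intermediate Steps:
$z = \frac{9970109}{912442} \approx 10.927$
$\frac{1}{v + z} = \frac{1}{-2624929 + \frac{9970109}{912442}} = \frac{1}{- \frac{2395085496509}{912442}} = - \frac{912442}{2395085496509}$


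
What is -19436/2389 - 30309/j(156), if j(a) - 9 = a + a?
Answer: -26215719/255623 ≈ -102.56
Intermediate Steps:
j(a) = 9 + 2*a (j(a) = 9 + (a + a) = 9 + 2*a)
-19436/2389 - 30309/j(156) = -19436/2389 - 30309/(9 + 2*156) = -19436*1/2389 - 30309/(9 + 312) = -19436/2389 - 30309/321 = -19436/2389 - 30309*1/321 = -19436/2389 - 10103/107 = -26215719/255623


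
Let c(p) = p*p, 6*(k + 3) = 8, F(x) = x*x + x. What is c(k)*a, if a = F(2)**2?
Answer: 100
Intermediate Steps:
F(x) = x + x**2 (F(x) = x**2 + x = x + x**2)
k = -5/3 (k = -3 + (1/6)*8 = -3 + 4/3 = -5/3 ≈ -1.6667)
a = 36 (a = (2*(1 + 2))**2 = (2*3)**2 = 6**2 = 36)
c(p) = p**2
c(k)*a = (-5/3)**2*36 = (25/9)*36 = 100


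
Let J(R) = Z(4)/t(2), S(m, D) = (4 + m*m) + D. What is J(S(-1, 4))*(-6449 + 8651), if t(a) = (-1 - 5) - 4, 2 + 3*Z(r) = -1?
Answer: 1101/5 ≈ 220.20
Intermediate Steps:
Z(r) = -1 (Z(r) = -⅔ + (⅓)*(-1) = -⅔ - ⅓ = -1)
S(m, D) = 4 + D + m² (S(m, D) = (4 + m²) + D = 4 + D + m²)
t(a) = -10 (t(a) = -6 - 4 = -10)
J(R) = ⅒ (J(R) = -1/(-10) = -1*(-⅒) = ⅒)
J(S(-1, 4))*(-6449 + 8651) = (-6449 + 8651)/10 = (⅒)*2202 = 1101/5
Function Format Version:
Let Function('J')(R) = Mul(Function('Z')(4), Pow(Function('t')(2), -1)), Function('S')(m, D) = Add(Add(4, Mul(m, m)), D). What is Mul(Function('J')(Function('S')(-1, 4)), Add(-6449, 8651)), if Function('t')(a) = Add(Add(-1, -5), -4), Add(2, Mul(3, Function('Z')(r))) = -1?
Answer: Rational(1101, 5) ≈ 220.20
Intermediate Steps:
Function('Z')(r) = -1 (Function('Z')(r) = Add(Rational(-2, 3), Mul(Rational(1, 3), -1)) = Add(Rational(-2, 3), Rational(-1, 3)) = -1)
Function('S')(m, D) = Add(4, D, Pow(m, 2)) (Function('S')(m, D) = Add(Add(4, Pow(m, 2)), D) = Add(4, D, Pow(m, 2)))
Function('t')(a) = -10 (Function('t')(a) = Add(-6, -4) = -10)
Function('J')(R) = Rational(1, 10) (Function('J')(R) = Mul(-1, Pow(-10, -1)) = Mul(-1, Rational(-1, 10)) = Rational(1, 10))
Mul(Function('J')(Function('S')(-1, 4)), Add(-6449, 8651)) = Mul(Rational(1, 10), Add(-6449, 8651)) = Mul(Rational(1, 10), 2202) = Rational(1101, 5)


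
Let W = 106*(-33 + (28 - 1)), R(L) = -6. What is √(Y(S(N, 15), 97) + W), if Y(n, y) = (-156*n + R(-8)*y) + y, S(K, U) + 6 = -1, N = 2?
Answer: I*√29 ≈ 5.3852*I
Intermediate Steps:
S(K, U) = -7 (S(K, U) = -6 - 1 = -7)
Y(n, y) = -156*n - 5*y (Y(n, y) = (-156*n - 6*y) + y = -156*n - 5*y)
W = -636 (W = 106*(-33 + 27) = 106*(-6) = -636)
√(Y(S(N, 15), 97) + W) = √((-156*(-7) - 5*97) - 636) = √((1092 - 485) - 636) = √(607 - 636) = √(-29) = I*√29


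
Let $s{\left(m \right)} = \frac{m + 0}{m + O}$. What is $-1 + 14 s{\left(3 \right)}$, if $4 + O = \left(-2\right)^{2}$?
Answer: $13$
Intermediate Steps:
$O = 0$ ($O = -4 + \left(-2\right)^{2} = -4 + 4 = 0$)
$s{\left(m \right)} = 1$ ($s{\left(m \right)} = \frac{m + 0}{m + 0} = \frac{m}{m} = 1$)
$-1 + 14 s{\left(3 \right)} = -1 + 14 \cdot 1 = -1 + 14 = 13$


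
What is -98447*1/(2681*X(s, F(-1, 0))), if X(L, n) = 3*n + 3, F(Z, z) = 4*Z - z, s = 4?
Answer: 98447/24129 ≈ 4.0800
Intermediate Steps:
F(Z, z) = -z + 4*Z
X(L, n) = 3 + 3*n
-98447*1/(2681*X(s, F(-1, 0))) = -98447*1/(2681*(3 + 3*(-1*0 + 4*(-1)))) = -98447*1/(2681*(3 + 3*(0 - 4))) = -98447*1/(2681*(3 + 3*(-4))) = -98447*1/(2681*(3 - 12)) = -98447/(-1*(-9)*(-2681)) = -98447/(9*(-2681)) = -98447/(-24129) = -98447*(-1/24129) = 98447/24129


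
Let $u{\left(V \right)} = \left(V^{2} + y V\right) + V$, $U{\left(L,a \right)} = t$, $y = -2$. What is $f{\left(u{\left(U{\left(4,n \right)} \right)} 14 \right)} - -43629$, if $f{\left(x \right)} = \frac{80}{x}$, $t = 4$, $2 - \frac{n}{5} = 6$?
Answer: $\frac{916219}{21} \approx 43630.0$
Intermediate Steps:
$n = -20$ ($n = 10 - 30 = -20$)
$U{\left(L,a \right)} = 4$
$u{\left(V \right)} = V^{2} - V$ ($u{\left(V \right)} = \left(V^{2} - 2 V\right) + V = V^{2} - V$)
$f{\left(u{\left(U{\left(4,n \right)} \right)} 14 \right)} - -43629 = \frac{80}{4 \left(-1 + 4\right) 14} - -43629 = \frac{80}{4 \cdot 3 \cdot 14} + 43629 = \frac{80}{12 \cdot 14} + 43629 = \frac{80}{168} + 43629 = 80 \cdot \frac{1}{168} + 43629 = \frac{10}{21} + 43629 = \frac{916219}{21}$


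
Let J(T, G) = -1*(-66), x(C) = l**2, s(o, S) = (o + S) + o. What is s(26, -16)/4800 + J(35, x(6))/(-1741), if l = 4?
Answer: -21177/696400 ≈ -0.030409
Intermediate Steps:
s(o, S) = S + 2*o (s(o, S) = (S + o) + o = S + 2*o)
x(C) = 16 (x(C) = 4**2 = 16)
J(T, G) = 66
s(26, -16)/4800 + J(35, x(6))/(-1741) = (-16 + 2*26)/4800 + 66/(-1741) = (-16 + 52)*(1/4800) + 66*(-1/1741) = 36*(1/4800) - 66/1741 = 3/400 - 66/1741 = -21177/696400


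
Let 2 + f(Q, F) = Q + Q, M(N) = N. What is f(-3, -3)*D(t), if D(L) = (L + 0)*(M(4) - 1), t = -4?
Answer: 96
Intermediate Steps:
f(Q, F) = -2 + 2*Q (f(Q, F) = -2 + (Q + Q) = -2 + 2*Q)
D(L) = 3*L (D(L) = (L + 0)*(4 - 1) = L*3 = 3*L)
f(-3, -3)*D(t) = (-2 + 2*(-3))*(3*(-4)) = (-2 - 6)*(-12) = -8*(-12) = 96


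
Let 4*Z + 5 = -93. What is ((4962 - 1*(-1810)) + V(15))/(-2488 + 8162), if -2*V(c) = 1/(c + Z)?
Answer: 128669/107806 ≈ 1.1935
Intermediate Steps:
Z = -49/2 (Z = -5/4 + (1/4)*(-93) = -5/4 - 93/4 = -49/2 ≈ -24.500)
V(c) = -1/(2*(-49/2 + c)) (V(c) = -1/(2*(c - 49/2)) = -1/(2*(-49/2 + c)))
((4962 - 1*(-1810)) + V(15))/(-2488 + 8162) = ((4962 - 1*(-1810)) - 1/(-49 + 2*15))/(-2488 + 8162) = ((4962 + 1810) - 1/(-49 + 30))/5674 = (6772 - 1/(-19))*(1/5674) = (6772 - 1*(-1/19))*(1/5674) = (6772 + 1/19)*(1/5674) = (128669/19)*(1/5674) = 128669/107806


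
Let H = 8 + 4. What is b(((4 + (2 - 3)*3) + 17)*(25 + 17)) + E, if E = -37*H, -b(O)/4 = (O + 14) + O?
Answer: -6548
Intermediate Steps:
H = 12
b(O) = -56 - 8*O (b(O) = -4*((O + 14) + O) = -4*((14 + O) + O) = -4*(14 + 2*O) = -56 - 8*O)
E = -444 (E = -37*12 = -444)
b(((4 + (2 - 3)*3) + 17)*(25 + 17)) + E = (-56 - 8*((4 + (2 - 3)*3) + 17)*(25 + 17)) - 444 = (-56 - 8*((4 - 1*3) + 17)*42) - 444 = (-56 - 8*((4 - 3) + 17)*42) - 444 = (-56 - 8*(1 + 17)*42) - 444 = (-56 - 144*42) - 444 = (-56 - 8*756) - 444 = (-56 - 6048) - 444 = -6104 - 444 = -6548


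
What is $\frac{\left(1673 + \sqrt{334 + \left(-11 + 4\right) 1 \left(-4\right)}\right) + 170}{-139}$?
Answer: $- \frac{1843}{139} - \frac{\sqrt{362}}{139} \approx -13.396$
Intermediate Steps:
$\frac{\left(1673 + \sqrt{334 + \left(-11 + 4\right) 1 \left(-4\right)}\right) + 170}{-139} = \left(\left(1673 + \sqrt{334 - -28}\right) + 170\right) \left(- \frac{1}{139}\right) = \left(\left(1673 + \sqrt{334 + 28}\right) + 170\right) \left(- \frac{1}{139}\right) = \left(\left(1673 + \sqrt{362}\right) + 170\right) \left(- \frac{1}{139}\right) = \left(1843 + \sqrt{362}\right) \left(- \frac{1}{139}\right) = - \frac{1843}{139} - \frac{\sqrt{362}}{139}$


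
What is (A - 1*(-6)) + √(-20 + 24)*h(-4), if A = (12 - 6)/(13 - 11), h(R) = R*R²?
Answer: -119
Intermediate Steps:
h(R) = R³
A = 3 (A = 6/2 = 6*(½) = 3)
(A - 1*(-6)) + √(-20 + 24)*h(-4) = (3 - 1*(-6)) + √(-20 + 24)*(-4)³ = (3 + 6) + √4*(-64) = 9 + 2*(-64) = 9 - 128 = -119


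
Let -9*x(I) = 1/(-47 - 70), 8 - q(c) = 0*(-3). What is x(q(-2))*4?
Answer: 4/1053 ≈ 0.0037987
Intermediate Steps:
q(c) = 8 (q(c) = 8 - 0*(-3) = 8 - 1*0 = 8 + 0 = 8)
x(I) = 1/1053 (x(I) = -1/(9*(-47 - 70)) = -⅑/(-117) = -⅑*(-1/117) = 1/1053)
x(q(-2))*4 = (1/1053)*4 = 4/1053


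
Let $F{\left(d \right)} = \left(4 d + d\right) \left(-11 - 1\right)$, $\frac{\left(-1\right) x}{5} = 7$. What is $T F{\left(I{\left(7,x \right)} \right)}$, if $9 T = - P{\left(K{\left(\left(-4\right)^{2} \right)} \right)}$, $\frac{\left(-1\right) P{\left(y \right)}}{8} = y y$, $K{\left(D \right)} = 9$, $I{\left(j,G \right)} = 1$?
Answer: $-4320$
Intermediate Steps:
$x = -35$ ($x = \left(-5\right) 7 = -35$)
$P{\left(y \right)} = - 8 y^{2}$ ($P{\left(y \right)} = - 8 y y = - 8 y^{2}$)
$F{\left(d \right)} = - 60 d$ ($F{\left(d \right)} = 5 d \left(-12\right) = - 60 d$)
$T = 72$ ($T = \frac{\left(-1\right) \left(- 8 \cdot 9^{2}\right)}{9} = \frac{\left(-1\right) \left(\left(-8\right) 81\right)}{9} = \frac{\left(-1\right) \left(-648\right)}{9} = \frac{1}{9} \cdot 648 = 72$)
$T F{\left(I{\left(7,x \right)} \right)} = 72 \left(\left(-60\right) 1\right) = 72 \left(-60\right) = -4320$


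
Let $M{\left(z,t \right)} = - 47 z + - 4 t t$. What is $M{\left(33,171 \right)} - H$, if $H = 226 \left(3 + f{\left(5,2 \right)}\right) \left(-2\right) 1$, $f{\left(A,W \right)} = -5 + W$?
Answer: $-118515$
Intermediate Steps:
$M{\left(z,t \right)} = - 47 z - 4 t^{2}$
$H = 0$ ($H = 226 \left(3 + \left(-5 + 2\right)\right) \left(-2\right) 1 = 226 \left(3 - 3\right) \left(-2\right) 1 = 226 \cdot 0 \left(-2\right) 1 = 226 \cdot 0 \cdot 1 = 226 \cdot 0 = 0$)
$M{\left(33,171 \right)} - H = \left(\left(-47\right) 33 - 4 \cdot 171^{2}\right) - 0 = \left(-1551 - 116964\right) + 0 = -118515 + 0 = -118515$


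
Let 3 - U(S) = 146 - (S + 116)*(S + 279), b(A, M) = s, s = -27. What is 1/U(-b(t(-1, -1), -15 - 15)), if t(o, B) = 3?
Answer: 1/43615 ≈ 2.2928e-5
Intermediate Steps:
b(A, M) = -27
U(S) = -143 + (116 + S)*(279 + S) (U(S) = 3 - (146 - (S + 116)*(S + 279)) = 3 - (146 - (116 + S)*(279 + S)) = 3 + (-146 + (116 + S)*(279 + S)) = -143 + (116 + S)*(279 + S))
1/U(-b(t(-1, -1), -15 - 15)) = 1/(32221 + (-1*(-27))**2 + 395*(-1*(-27))) = 1/(32221 + 27**2 + 395*27) = 1/(32221 + 729 + 10665) = 1/43615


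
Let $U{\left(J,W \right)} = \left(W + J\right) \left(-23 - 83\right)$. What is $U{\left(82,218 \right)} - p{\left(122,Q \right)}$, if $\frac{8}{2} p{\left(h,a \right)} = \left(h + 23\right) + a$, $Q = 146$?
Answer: $- \frac{127491}{4} \approx -31873.0$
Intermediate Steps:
$p{\left(h,a \right)} = \frac{23}{4} + \frac{a}{4} + \frac{h}{4}$ ($p{\left(h,a \right)} = \frac{\left(h + 23\right) + a}{4} = \frac{\left(23 + h\right) + a}{4} = \frac{23 + a + h}{4} = \frac{23}{4} + \frac{a}{4} + \frac{h}{4}$)
$U{\left(J,W \right)} = - 106 J - 106 W$ ($U{\left(J,W \right)} = \left(J + W\right) \left(-106\right) = - 106 J - 106 W$)
$U{\left(82,218 \right)} - p{\left(122,Q \right)} = \left(\left(-106\right) 82 - 23108\right) - \left(\frac{23}{4} + \frac{1}{4} \cdot 146 + \frac{1}{4} \cdot 122\right) = \left(-8692 - 23108\right) - \left(\frac{23}{4} + \frac{73}{2} + \frac{61}{2}\right) = -31800 - \frac{291}{4} = - \frac{127491}{4}$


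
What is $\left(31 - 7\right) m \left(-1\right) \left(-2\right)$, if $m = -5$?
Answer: $-240$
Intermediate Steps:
$\left(31 - 7\right) m \left(-1\right) \left(-2\right) = \left(31 - 7\right) \left(-5\right) \left(-1\right) \left(-2\right) = 24 \cdot 5 \left(-2\right) = 24 \left(-10\right) = -240$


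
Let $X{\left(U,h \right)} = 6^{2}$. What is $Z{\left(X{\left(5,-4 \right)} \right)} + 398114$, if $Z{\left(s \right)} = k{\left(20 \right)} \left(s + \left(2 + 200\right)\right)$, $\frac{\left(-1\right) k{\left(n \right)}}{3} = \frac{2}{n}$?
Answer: $\frac{1990213}{5} \approx 3.9804 \cdot 10^{5}$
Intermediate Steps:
$X{\left(U,h \right)} = 36$
$k{\left(n \right)} = - \frac{6}{n}$ ($k{\left(n \right)} = - 3 \frac{2}{n} = - \frac{6}{n}$)
$Z{\left(s \right)} = - \frac{303}{5} - \frac{3 s}{10}$ ($Z{\left(s \right)} = - \frac{6}{20} \left(s + \left(2 + 200\right)\right) = \left(-6\right) \frac{1}{20} \left(s + 202\right) = - \frac{3 \left(202 + s\right)}{10} = - \frac{303}{5} - \frac{3 s}{10}$)
$Z{\left(X{\left(5,-4 \right)} \right)} + 398114 = \left(- \frac{303}{5} - \frac{54}{5}\right) + 398114 = - \frac{357}{5} + 398114 = \frac{1990213}{5}$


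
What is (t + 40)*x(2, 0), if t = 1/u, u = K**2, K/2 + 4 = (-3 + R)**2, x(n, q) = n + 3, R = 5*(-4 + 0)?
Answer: 44100001/220500 ≈ 200.00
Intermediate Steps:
R = -20 (R = 5*(-4) = -20)
x(n, q) = 3 + n
K = 1050 (K = -8 + 2*(-3 - 20)**2 = -8 + 2*(-23)**2 = -8 + 2*529 = -8 + 1058 = 1050)
u = 1102500 (u = 1050**2 = 1102500)
t = 1/1102500 ≈ 9.0703e-7
(t + 40)*x(2, 0) = (1/1102500 + 40)*(3 + 2) = (44100001/1102500)*5 = 44100001/220500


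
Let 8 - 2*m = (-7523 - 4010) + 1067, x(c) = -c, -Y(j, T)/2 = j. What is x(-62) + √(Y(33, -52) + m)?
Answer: 62 + √5171 ≈ 133.91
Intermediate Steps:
Y(j, T) = -2*j
m = 5237 (m = 4 - ((-7523 - 4010) + 1067)/2 = 4 - (-11533 + 1067)/2 = 4 - ½*(-10466) = 4 + 5233 = 5237)
x(-62) + √(Y(33, -52) + m) = -1*(-62) + √(-2*33 + 5237) = 62 + √(-66 + 5237) = 62 + √5171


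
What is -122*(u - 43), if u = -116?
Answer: 19398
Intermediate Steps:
-122*(u - 43) = -122*(-116 - 43) = -122*(-159) = 19398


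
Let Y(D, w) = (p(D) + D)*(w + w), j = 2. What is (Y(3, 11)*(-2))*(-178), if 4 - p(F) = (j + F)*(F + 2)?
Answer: -140976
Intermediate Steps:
p(F) = 4 - (2 + F)² (p(F) = 4 - (2 + F)*(F + 2) = 4 - (2 + F)*(2 + F) = 4 - (2 + F)²)
Y(D, w) = 2*w*(D + D*(-4 - D)) (Y(D, w) = (D*(-4 - D) + D)*(w + w) = (D + D*(-4 - D))*(2*w) = 2*w*(D + D*(-4 - D)))
(Y(3, 11)*(-2))*(-178) = (-2*3*11*(3 + 3)*(-2))*(-178) = (-2*3*11*6*(-2))*(-178) = -396*(-2)*(-178) = 792*(-178) = -140976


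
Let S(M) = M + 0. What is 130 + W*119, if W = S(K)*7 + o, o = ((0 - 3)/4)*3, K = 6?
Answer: 19441/4 ≈ 4860.3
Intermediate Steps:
o = -9/4 (o = ((¼)*(-3))*3 = -¾*3 = -9/4 ≈ -2.2500)
S(M) = M
W = 159/4 (W = 6*7 - 9/4 = 42 - 9/4 = 159/4 ≈ 39.750)
130 + W*119 = 130 + (159/4)*119 = 130 + 18921/4 = 19441/4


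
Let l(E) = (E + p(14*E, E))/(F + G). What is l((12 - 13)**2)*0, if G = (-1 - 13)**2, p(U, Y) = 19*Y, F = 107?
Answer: 0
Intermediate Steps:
G = 196 (G = (-14)**2 = 196)
l(E) = 20*E/303 (l(E) = (E + 19*E)/(107 + 196) = (20*E)/303 = (20*E)*(1/303) = 20*E/303)
l((12 - 13)**2)*0 = (20*(12 - 13)**2/303)*0 = ((20/303)*(-1)**2)*0 = ((20/303)*1)*0 = (20/303)*0 = 0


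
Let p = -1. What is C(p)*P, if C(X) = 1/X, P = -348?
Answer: 348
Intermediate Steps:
C(p)*P = -348/(-1) = -1*(-348) = 348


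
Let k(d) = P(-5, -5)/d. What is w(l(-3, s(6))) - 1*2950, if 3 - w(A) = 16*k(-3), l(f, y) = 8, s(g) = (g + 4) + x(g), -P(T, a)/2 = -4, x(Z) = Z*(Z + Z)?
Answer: -8713/3 ≈ -2904.3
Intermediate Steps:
x(Z) = 2*Z² (x(Z) = Z*(2*Z) = 2*Z²)
P(T, a) = 8 (P(T, a) = -2*(-4) = 8)
s(g) = 4 + g + 2*g² (s(g) = (g + 4) + 2*g² = (4 + g) + 2*g² = 4 + g + 2*g²)
k(d) = 8/d
w(A) = 137/3 (w(A) = 3 - 16*8/(-3) = 3 - 16*8*(-⅓) = 3 - 16*(-8)/3 = 3 - 1*(-128/3) = 3 + 128/3 = 137/3)
w(l(-3, s(6))) - 1*2950 = 137/3 - 1*2950 = 137/3 - 2950 = -8713/3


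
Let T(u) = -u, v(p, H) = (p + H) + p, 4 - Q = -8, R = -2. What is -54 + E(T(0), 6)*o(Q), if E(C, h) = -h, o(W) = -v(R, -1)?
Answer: -84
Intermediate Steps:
Q = 12 (Q = 4 - 1*(-8) = 4 + 8 = 12)
v(p, H) = H + 2*p (v(p, H) = (H + p) + p = H + 2*p)
o(W) = 5 (o(W) = -(-1 + 2*(-2)) = -(-1 - 4) = -1*(-5) = 5)
-54 + E(T(0), 6)*o(Q) = -54 - 1*6*5 = -54 - 6*5 = -54 - 30 = -84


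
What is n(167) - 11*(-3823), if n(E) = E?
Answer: 42220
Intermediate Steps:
n(167) - 11*(-3823) = 167 - 11*(-3823) = 167 - 1*(-42053) = 167 + 42053 = 42220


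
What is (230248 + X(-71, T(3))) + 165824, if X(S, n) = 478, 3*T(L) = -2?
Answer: 396550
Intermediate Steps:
T(L) = -⅔ (T(L) = (⅓)*(-2) = -⅔)
(230248 + X(-71, T(3))) + 165824 = (230248 + 478) + 165824 = 230726 + 165824 = 396550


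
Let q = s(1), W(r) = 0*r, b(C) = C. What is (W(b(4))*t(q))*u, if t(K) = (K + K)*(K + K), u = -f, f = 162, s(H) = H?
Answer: 0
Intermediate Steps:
W(r) = 0
q = 1
u = -162 (u = -1*162 = -162)
t(K) = 4*K² (t(K) = (2*K)*(2*K) = 4*K²)
(W(b(4))*t(q))*u = (0*(4*1²))*(-162) = (0*(4*1))*(-162) = (0*4)*(-162) = 0*(-162) = 0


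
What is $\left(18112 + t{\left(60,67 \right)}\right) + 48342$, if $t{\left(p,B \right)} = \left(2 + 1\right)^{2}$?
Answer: $66463$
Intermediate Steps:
$t{\left(p,B \right)} = 9$ ($t{\left(p,B \right)} = 3^{2} = 9$)
$\left(18112 + t{\left(60,67 \right)}\right) + 48342 = \left(18112 + 9\right) + 48342 = 18121 + 48342 = 66463$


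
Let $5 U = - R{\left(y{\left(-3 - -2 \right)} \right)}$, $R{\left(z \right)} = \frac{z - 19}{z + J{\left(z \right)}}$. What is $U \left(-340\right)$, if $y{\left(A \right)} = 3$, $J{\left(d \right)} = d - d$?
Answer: $- \frac{1088}{3} \approx -362.67$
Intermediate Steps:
$J{\left(d \right)} = 0$
$R{\left(z \right)} = \frac{-19 + z}{z}$ ($R{\left(z \right)} = \frac{z - 19}{z + 0} = \frac{-19 + z}{z}$)
$U = \frac{16}{15}$ ($U = \frac{\left(-1\right) \frac{-19 + 3}{3}}{5} = \frac{\left(-1\right) \frac{1}{3} \left(-16\right)}{5} = \frac{\left(-1\right) \left(- \frac{16}{3}\right)}{5} = \frac{1}{5} \cdot \frac{16}{3} = \frac{16}{15} \approx 1.0667$)
$U \left(-340\right) = \frac{16}{15} \left(-340\right) = - \frac{1088}{3}$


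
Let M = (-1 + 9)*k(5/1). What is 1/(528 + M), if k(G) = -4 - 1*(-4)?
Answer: 1/528 ≈ 0.0018939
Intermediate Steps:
k(G) = 0 (k(G) = -4 + 4 = 0)
M = 0 (M = (-1 + 9)*0 = 8*0 = 0)
1/(528 + M) = 1/(528 + 0) = 1/528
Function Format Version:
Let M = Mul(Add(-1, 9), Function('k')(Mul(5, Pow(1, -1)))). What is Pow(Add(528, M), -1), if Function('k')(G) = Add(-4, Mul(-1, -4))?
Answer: Rational(1, 528) ≈ 0.0018939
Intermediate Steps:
Function('k')(G) = 0 (Function('k')(G) = Add(-4, 4) = 0)
M = 0 (M = Mul(Add(-1, 9), 0) = Mul(8, 0) = 0)
Pow(Add(528, M), -1) = Pow(Add(528, 0), -1) = Pow(528, -1) = Rational(1, 528)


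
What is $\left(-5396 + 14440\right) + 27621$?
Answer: $36665$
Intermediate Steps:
$\left(-5396 + 14440\right) + 27621 = 9044 + 27621 = 36665$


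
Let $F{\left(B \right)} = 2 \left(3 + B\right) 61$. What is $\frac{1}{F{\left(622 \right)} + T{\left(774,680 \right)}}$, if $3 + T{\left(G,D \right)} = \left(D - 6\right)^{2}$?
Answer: $\frac{1}{530523} \approx 1.8849 \cdot 10^{-6}$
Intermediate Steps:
$T{\left(G,D \right)} = -3 + \left(-6 + D\right)^{2}$ ($T{\left(G,D \right)} = -3 + \left(D - 6\right)^{2} = -3 + \left(-6 + D\right)^{2}$)
$F{\left(B \right)} = 366 + 122 B$ ($F{\left(B \right)} = \left(6 + 2 B\right) 61 = 366 + 122 B$)
$\frac{1}{F{\left(622 \right)} + T{\left(774,680 \right)}} = \frac{1}{\left(366 + 122 \cdot 622\right) - \left(3 - \left(-6 + 680\right)^{2}\right)} = \frac{1}{\left(366 + 75884\right) - \left(3 - 674^{2}\right)} = \frac{1}{76250 + \left(-3 + 454276\right)} = \frac{1}{76250 + 454273} = \frac{1}{530523}$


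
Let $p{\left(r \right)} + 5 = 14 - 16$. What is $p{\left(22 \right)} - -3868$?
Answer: $3861$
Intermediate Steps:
$p{\left(r \right)} = -7$ ($p{\left(r \right)} = -5 + \left(14 - 16\right) = -5 - 2 = -7$)
$p{\left(22 \right)} - -3868 = -7 - -3868 = -7 + 3868 = 3861$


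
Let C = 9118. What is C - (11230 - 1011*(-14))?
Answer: -16266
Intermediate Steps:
C - (11230 - 1011*(-14)) = 9118 - (11230 - 1011*(-14)) = 9118 - (11230 + 14154) = 9118 - 1*25384 = 9118 - 25384 = -16266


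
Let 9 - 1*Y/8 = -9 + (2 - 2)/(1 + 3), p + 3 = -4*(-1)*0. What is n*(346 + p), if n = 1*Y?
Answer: 49392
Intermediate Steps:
p = -3 (p = -3 - 4*(-1)*0 = -3 + 4*0 = -3 + 0 = -3)
Y = 144 (Y = 72 - 8*(-9 + (2 - 2)/(1 + 3)) = 72 - 8*(-9 + 0/4) = 72 - 8*(-9 + 0*(¼)) = 72 - 8*(-9 + 0) = 72 - 8*(-9) = 72 + 72 = 144)
n = 144 (n = 1*144 = 144)
n*(346 + p) = 144*(346 - 3) = 144*343 = 49392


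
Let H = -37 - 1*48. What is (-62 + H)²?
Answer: 21609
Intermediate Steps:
H = -85 (H = -37 - 48 = -85)
(-62 + H)² = (-62 - 85)² = (-147)² = 21609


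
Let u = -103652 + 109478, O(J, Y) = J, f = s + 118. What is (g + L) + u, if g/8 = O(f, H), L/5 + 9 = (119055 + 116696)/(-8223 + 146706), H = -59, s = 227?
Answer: 1183962058/138483 ≈ 8549.5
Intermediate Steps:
L = -5052980/138483 (L = -45 + 5*((119055 + 116696)/(-8223 + 146706)) = -45 + 5*(235751/138483) = -45 + 1178755/138483 = -5052980/138483 ≈ -36.488)
f = 345 (f = 227 + 118 = 345)
g = 2760 (g = 8*345 = 2760)
u = 5826
(g + L) + u = (2760 - 5052980/138483) + 5826 = 377160100/138483 + 5826 = 1183962058/138483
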